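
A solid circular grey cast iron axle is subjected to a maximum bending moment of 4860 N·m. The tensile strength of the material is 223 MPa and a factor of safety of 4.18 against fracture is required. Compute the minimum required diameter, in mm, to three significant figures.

σ_allow = 223/4.18 = 53.35 MPa.
For a solid circular section σ = 32M/(πd³), so d³ = 32M/(π σ_allow) = 32×4860000/(π×53.35) = 927900 mm³.
d = 97.54 mm.

d = 97.5 mm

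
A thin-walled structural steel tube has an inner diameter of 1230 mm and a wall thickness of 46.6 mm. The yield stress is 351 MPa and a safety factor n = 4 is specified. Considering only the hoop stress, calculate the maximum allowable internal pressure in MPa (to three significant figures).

p_allow = 6.65 MPa

σ_allow = 351/4 = 87.75 MPa.
σ_h = pD/(2t) → p_allow = 2σ_allow t/D = 2×87.75×46.6/1230 = 6.649 MPa.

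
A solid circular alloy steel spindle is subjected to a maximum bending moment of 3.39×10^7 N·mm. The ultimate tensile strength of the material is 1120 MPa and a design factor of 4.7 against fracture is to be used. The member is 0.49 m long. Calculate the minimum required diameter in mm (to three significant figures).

σ_allow = 1120/4.7 = 238.3 MPa.
For a solid circular section σ = 32M/(πd³), so d³ = 32M/(π σ_allow) = 32×3.3900×10^7/(π×238.3) = 1.449×10^6 mm³.
d = 113.2 mm.

d = 113 mm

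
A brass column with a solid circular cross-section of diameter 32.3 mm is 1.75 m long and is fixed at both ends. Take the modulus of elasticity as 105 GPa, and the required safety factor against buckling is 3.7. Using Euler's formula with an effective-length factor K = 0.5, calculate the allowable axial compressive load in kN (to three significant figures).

I = πd⁴/64 = π×32.3⁴/64 = 53430 mm⁴.
Effective length L_e = KL = 0.5×1.75 m = 875.0 mm.
Euler critical load P_cr = π²EI/L_e² = π²×105000×53430/875.0² = 72320 N.
P_allow = P_cr/n = 72320/3.7 = 19550 N.

P_allow = 19.5 kN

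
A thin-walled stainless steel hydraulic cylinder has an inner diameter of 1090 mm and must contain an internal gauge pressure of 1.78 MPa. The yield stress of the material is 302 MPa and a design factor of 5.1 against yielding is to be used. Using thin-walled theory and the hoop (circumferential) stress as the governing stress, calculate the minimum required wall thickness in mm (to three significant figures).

t = 16.4 mm

σ_allow = 302/5.1 = 59.22 MPa.
Hoop stress σ_h = pD/(2t), so t = pD/(2σ_allow) = 1.78×1090/(2×59.22) = 16.38 mm.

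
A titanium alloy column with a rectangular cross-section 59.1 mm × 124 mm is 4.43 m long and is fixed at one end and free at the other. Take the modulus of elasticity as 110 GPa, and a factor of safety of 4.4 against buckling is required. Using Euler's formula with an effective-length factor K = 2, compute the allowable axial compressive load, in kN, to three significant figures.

Buckling occurs about the weak axis: I_min = h·b³/12 = 124×59.1³/12 = 2.133×10^6 mm⁴ (b = 59.1 mm is the smaller dimension).
Effective length L_e = KL = 2×4.43 m = 8860 mm.
Euler critical load P_cr = π²EI/L_e² = π²×110000×2.133×10^6/8860² = 29500 N.
P_allow = P_cr/n = 29500/4.4 = 6705 N.

P_allow = 6.70 kN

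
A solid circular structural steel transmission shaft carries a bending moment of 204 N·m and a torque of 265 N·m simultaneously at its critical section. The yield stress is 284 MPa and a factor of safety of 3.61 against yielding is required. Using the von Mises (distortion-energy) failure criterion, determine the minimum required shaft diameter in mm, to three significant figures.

σ_allow = σ_y/n = 284/3.61 = 78.67 MPa.
For a solid shaft σ_b = 32M/(πd³) and τ = 16T/(πd³), so the von Mises stress is σ' = (16/πd³)·√(4M²+3T²).
√(4M²+3T²) = √(4×(204000)² + 3×(265000)²) = 614100 N·mm.
d³ = 16×614100/(π×78.67) = 39760 mm³.
d = 34.13 mm.

d = 34.1 mm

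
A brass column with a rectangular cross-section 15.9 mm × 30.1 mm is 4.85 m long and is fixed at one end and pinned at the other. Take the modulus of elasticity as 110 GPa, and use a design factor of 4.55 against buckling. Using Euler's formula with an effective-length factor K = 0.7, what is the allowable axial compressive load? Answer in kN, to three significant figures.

P_allow = 0.209 kN

Buckling occurs about the weak axis: I_min = h·b³/12 = 30.1×15.9³/12 = 10080 mm⁴ (b = 15.9 mm is the smaller dimension).
Effective length L_e = KL = 0.7×4.85 m = 3395 mm.
Euler critical load P_cr = π²EI/L_e² = π²×110000×10080/3395² = 949.7 N.
P_allow = P_cr/n = 949.7/4.55 = 208.7 N.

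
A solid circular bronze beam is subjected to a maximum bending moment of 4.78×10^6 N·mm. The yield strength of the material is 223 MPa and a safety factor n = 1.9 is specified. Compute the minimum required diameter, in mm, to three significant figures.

σ_allow = 223/1.9 = 117.4 MPa.
For a solid circular section σ = 32M/(πd³), so d³ = 32M/(π σ_allow) = 32×4780000/(π×117.4) = 414800 mm³.
d = 74.58 mm.

d = 74.6 mm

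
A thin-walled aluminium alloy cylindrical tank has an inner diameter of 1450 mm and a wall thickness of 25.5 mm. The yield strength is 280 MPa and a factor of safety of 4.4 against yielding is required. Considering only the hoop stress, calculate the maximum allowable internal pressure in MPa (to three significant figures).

σ_allow = 280/4.4 = 63.64 MPa.
σ_h = pD/(2t) → p_allow = 2σ_allow t/D = 2×63.64×25.5/1450 = 2.238 MPa.

p_allow = 2.24 MPa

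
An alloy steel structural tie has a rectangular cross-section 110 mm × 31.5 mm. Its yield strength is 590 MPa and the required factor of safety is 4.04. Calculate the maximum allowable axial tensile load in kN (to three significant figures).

σ_allow = 590/4.04 = 146.0 MPa.
A = 110×31.5 = 3465 mm².
F_allow = σ_allow × A = 146.0×3465 = 506000 N.

F_allow = 506 kN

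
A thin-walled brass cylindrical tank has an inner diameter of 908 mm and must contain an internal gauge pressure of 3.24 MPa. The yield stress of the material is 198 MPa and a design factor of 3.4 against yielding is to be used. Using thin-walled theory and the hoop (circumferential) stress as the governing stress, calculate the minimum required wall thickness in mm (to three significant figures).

t = 25.3 mm

σ_allow = 198/3.4 = 58.24 MPa.
Hoop stress σ_h = pD/(2t), so t = pD/(2σ_allow) = 3.24×908/(2×58.24) = 25.26 mm.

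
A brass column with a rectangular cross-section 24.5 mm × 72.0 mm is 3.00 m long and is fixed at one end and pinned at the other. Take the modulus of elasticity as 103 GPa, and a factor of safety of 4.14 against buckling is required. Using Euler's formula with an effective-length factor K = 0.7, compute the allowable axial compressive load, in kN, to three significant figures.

Buckling occurs about the weak axis: I_min = h·b³/12 = 72.0×24.5³/12 = 88240 mm⁴ (b = 24.5 mm is the smaller dimension).
Effective length L_e = KL = 0.7×3.00 m = 2100 mm.
Euler critical load P_cr = π²EI/L_e² = π²×103000×88240/2100² = 20340 N.
P_allow = P_cr/n = 20340/4.14 = 4913 N.

P_allow = 4.91 kN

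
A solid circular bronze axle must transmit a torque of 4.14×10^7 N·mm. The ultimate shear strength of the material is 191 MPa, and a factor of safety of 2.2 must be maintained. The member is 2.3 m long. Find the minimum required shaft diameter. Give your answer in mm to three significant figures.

Allowable shear stress τ_allow = 191/2.2 = 86.82 MPa.
For a solid shaft τ = 16T/(πd³), so d³ = 16T/(π τ_allow) = 16×4.1400×10^7/(π×86.82) = 2.429×10^6 mm³.
d = (2.429×10^6)^(1/3) = 134.4 mm.

d = 134 mm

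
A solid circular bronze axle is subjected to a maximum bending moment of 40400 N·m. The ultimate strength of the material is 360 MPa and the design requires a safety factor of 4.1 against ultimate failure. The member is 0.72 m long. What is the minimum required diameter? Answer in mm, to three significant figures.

σ_allow = 360/4.1 = 87.80 MPa.
For a solid circular section σ = 32M/(πd³), so d³ = 32M/(π σ_allow) = 32×4.0400×10^7/(π×87.80) = 4.687×10^6 mm³.
d = 167.3 mm.

d = 167 mm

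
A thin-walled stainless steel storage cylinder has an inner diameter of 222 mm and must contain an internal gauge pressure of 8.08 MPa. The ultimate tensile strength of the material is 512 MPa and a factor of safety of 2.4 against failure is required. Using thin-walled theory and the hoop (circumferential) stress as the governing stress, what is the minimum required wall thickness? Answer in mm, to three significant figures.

t = 4.20 mm

σ_allow = 512/2.4 = 213.3 MPa.
Hoop stress σ_h = pD/(2t), so t = pD/(2σ_allow) = 8.08×222/(2×213.3) = 4.204 mm.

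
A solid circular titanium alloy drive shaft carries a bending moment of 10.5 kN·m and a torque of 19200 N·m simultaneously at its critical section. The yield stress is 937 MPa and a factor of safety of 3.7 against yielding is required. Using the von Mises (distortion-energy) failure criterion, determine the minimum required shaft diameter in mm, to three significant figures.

σ_allow = σ_y/n = 937/3.7 = 253.2 MPa.
For a solid shaft σ_b = 32M/(πd³) and τ = 16T/(πd³), so the von Mises stress is σ' = (16/πd³)·√(4M²+3T²).
√(4M²+3T²) = √(4×(1.050×10^7)² + 3×(1.920×10^7)²) = 3.933×10^7 N·mm.
d³ = 16×3.933×10^7/(π×253.2) = 791000 mm³.
d = 92.48 mm.

d = 92.5 mm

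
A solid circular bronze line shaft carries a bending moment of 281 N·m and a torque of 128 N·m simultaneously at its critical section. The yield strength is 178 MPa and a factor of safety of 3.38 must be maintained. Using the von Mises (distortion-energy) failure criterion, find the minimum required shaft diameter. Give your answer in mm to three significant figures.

σ_allow = σ_y/n = 178/3.38 = 52.66 MPa.
For a solid shaft σ_b = 32M/(πd³) and τ = 16T/(πd³), so the von Mises stress is σ' = (16/πd³)·√(4M²+3T²).
√(4M²+3T²) = √(4×(281000)² + 3×(128000)²) = 604100 N·mm.
d³ = 16×604100/(π×52.66) = 58430 mm³.
d = 38.80 mm.

d = 38.8 mm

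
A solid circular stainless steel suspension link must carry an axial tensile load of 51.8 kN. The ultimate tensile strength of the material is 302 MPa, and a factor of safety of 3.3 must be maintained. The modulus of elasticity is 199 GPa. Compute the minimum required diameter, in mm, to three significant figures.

d = 26.8 mm

Allowable stress σ_allow = 302/3.3 = 91.52 MPa.
Required area A = F/σ_allow = 51800/91.52 = 566.0 mm².
A = πd²/4 → d = √(4A/π) = 26.85 mm.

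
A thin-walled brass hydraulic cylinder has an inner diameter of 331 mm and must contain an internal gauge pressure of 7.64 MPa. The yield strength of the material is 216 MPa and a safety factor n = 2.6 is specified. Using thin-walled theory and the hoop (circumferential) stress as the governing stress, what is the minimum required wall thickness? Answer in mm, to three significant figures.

t = 15.2 mm

σ_allow = 216/2.6 = 83.08 MPa.
Hoop stress σ_h = pD/(2t), so t = pD/(2σ_allow) = 7.64×331/(2×83.08) = 15.22 mm.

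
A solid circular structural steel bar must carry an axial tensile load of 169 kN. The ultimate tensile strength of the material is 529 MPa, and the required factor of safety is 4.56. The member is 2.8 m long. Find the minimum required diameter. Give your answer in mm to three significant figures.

Allowable stress σ_allow = 529/4.56 = 116.0 MPa.
Required area A = F/σ_allow = 169000/116.0 = 1457 mm².
A = πd²/4 → d = √(4A/π) = 43.07 mm.

d = 43.1 mm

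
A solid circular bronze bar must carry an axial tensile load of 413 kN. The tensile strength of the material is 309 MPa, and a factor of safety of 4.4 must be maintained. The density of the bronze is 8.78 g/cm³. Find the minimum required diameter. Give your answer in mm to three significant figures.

Allowable stress σ_allow = 309/4.4 = 70.23 MPa.
Required area A = F/σ_allow = 413000/70.23 = 5881 mm².
A = πd²/4 → d = √(4A/π) = 86.53 mm.

d = 86.5 mm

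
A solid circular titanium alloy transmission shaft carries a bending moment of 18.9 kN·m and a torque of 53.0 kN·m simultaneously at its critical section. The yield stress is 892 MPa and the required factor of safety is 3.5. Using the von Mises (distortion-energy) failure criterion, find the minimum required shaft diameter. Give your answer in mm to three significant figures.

σ_allow = σ_y/n = 892/3.5 = 254.9 MPa.
For a solid shaft σ_b = 32M/(πd³) and τ = 16T/(πd³), so the von Mises stress is σ' = (16/πd³)·√(4M²+3T²).
√(4M²+3T²) = √(4×(1.890×10^7)² + 3×(5.300×10^7)²) = 9.928×10^7 N·mm.
d³ = 16×9.928×10^7/(π×254.9) = 1.984×10^6 mm³.
d = 125.7 mm.

d = 126 mm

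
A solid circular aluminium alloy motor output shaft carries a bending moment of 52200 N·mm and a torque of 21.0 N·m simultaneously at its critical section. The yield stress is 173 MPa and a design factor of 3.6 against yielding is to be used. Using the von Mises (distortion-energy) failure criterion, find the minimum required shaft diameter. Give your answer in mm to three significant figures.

σ_allow = σ_y/n = 173/3.6 = 48.06 MPa.
For a solid shaft σ_b = 32M/(πd³) and τ = 16T/(πd³), so the von Mises stress is σ' = (16/πd³)·√(4M²+3T²).
√(4M²+3T²) = √(4×(52200)² + 3×(21000)²) = 110600 N·mm.
d³ = 16×110600/(π×48.06) = 11720 mm³.
d = 22.71 mm.

d = 22.7 mm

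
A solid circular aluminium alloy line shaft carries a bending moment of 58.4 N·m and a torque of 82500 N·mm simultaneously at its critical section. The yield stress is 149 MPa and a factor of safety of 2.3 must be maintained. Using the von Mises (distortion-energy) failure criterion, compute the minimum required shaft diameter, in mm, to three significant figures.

σ_allow = σ_y/n = 149/2.3 = 64.78 MPa.
For a solid shaft σ_b = 32M/(πd³) and τ = 16T/(πd³), so the von Mises stress is σ' = (16/πd³)·√(4M²+3T²).
√(4M²+3T²) = √(4×(58400)² + 3×(82500)²) = 184600 N·mm.
d³ = 16×184600/(π×64.78) = 14510 mm³.
d = 24.39 mm.

d = 24.4 mm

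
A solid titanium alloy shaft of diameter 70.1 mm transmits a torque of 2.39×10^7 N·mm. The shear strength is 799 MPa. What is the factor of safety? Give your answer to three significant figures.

n = 2.26

τ = 16T/(πd³) = 16×2.3900×10^7/(π×70.1³) = 353.4 MPa.
n = τ_limit/τ = 799/353.4 = 2.261.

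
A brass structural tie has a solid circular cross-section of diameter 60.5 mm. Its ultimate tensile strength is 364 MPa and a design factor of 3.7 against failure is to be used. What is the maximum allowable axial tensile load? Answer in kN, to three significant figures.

F_allow = 283 kN

σ_allow = 364/3.7 = 98.38 MPa.
A = πd²/4 = π×60.5²/4 = 2875 mm².
F_allow = σ_allow × A = 98.38×2875 = 282800 N.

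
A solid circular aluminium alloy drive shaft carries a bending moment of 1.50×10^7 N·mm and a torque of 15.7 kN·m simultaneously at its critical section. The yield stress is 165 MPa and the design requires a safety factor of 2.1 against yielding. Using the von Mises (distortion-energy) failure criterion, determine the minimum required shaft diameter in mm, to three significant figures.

d = 138 mm

σ_allow = σ_y/n = 165/2.1 = 78.57 MPa.
For a solid shaft σ_b = 32M/(πd³) and τ = 16T/(πd³), so the von Mises stress is σ' = (16/πd³)·√(4M²+3T²).
√(4M²+3T²) = √(4×(1.500×10^7)² + 3×(1.570×10^7)²) = 4.049×10^7 N·mm.
d³ = 16×4.049×10^7/(π×78.57) = 2.625×10^6 mm³.
d = 137.9 mm.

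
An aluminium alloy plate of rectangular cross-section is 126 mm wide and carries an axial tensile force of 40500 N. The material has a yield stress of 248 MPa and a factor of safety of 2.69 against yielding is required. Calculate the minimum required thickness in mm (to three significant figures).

σ_allow = 248/2.69 = 92.19 MPa.
Required area A = F/σ_allow = 40500/92.19 = 439.3 mm².
t = A/w = 439.3/126 = 3.486 mm.

t = 3.49 mm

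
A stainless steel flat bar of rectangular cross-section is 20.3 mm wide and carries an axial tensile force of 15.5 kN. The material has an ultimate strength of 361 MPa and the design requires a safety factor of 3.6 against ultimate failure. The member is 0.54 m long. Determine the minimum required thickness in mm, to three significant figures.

σ_allow = 361/3.6 = 100.3 MPa.
Required area A = F/σ_allow = 15500/100.3 = 154.6 mm².
t = A/w = 154.6/20.3 = 7.614 mm.

t = 7.61 mm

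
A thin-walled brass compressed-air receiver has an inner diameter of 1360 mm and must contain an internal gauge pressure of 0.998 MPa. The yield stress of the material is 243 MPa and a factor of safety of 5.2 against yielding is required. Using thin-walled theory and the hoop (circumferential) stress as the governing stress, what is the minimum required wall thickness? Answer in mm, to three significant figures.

t = 14.5 mm

σ_allow = 243/5.2 = 46.73 MPa.
Hoop stress σ_h = pD/(2t), so t = pD/(2σ_allow) = 0.998×1360/(2×46.73) = 14.52 mm.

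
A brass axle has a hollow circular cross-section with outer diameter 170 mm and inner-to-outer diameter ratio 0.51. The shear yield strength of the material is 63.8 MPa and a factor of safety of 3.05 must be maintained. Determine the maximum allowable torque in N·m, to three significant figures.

T_allow = 18800 N·m

τ_allow = 63.8/3.05 = 20.92 MPa.
For a hollow shaft T_allow = τ_allow·πd_o³(1−k⁴)/16 with 1−k⁴ = 0.9323, so πd_o³(1−k⁴)/16 = 899400 mm³.
T_allow = 20.92×899400 = 1.881×10^7 N·mm = 18810 N·m.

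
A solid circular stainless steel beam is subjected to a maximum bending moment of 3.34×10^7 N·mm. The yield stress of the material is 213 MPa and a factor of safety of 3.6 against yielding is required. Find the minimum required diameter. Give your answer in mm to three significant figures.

σ_allow = 213/3.6 = 59.17 MPa.
For a solid circular section σ = 32M/(πd³), so d³ = 32M/(π σ_allow) = 32×3.3400×10^7/(π×59.17) = 5.750×10^6 mm³.
d = 179.2 mm.

d = 179 mm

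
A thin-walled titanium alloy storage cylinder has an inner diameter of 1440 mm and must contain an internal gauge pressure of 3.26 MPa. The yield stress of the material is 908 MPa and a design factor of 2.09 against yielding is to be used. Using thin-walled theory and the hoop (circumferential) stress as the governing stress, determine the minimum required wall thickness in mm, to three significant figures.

t = 5.40 mm

σ_allow = 908/2.09 = 434.4 MPa.
Hoop stress σ_h = pD/(2t), so t = pD/(2σ_allow) = 3.26×1440/(2×434.4) = 5.403 mm.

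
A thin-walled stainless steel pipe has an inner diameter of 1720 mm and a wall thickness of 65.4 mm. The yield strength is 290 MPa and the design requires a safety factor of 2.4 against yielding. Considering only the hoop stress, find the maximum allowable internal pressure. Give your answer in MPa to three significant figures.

σ_allow = 290/2.4 = 120.8 MPa.
σ_h = pD/(2t) → p_allow = 2σ_allow t/D = 2×120.8×65.4/1720 = 9.189 MPa.

p_allow = 9.19 MPa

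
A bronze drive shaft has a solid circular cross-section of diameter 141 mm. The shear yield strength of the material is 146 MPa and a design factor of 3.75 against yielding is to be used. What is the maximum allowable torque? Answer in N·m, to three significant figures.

τ_allow = 146/3.75 = 38.93 MPa.
For a solid shaft T_allow = τ_allow·πd³/16; πd³/16 = π×141³/16 = 550400 mm³.
T_allow = 38.93×550400 = 2.143×10^7 N·mm = 21430 N·m.

T_allow = 21400 N·m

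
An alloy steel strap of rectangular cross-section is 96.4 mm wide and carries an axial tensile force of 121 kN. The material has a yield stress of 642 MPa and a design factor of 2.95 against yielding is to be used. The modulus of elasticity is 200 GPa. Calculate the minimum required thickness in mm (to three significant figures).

σ_allow = 642/2.95 = 217.6 MPa.
Required area A = F/σ_allow = 121000/217.6 = 556.0 mm².
t = A/w = 556.0/96.4 = 5.768 mm.

t = 5.77 mm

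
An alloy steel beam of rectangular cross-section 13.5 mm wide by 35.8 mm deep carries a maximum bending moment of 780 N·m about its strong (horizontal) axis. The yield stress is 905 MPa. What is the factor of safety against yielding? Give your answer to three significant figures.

n = 3.35

Section modulus S = bh²/6 = 13.5×35.8²/6 = 2884 mm³.
σ = M/S = 780000/2884 = 270.5 MPa.
n = 905/270.5 = 3.346.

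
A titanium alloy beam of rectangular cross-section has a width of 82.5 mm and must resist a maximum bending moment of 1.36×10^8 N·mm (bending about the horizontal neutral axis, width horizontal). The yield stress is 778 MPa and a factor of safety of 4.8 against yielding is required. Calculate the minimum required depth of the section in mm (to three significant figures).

σ_allow = 778/4.8 = 162.1 MPa.
For a rectangular section σ = 6M/(bh²), so h² = 6M/(b σ_allow) = 6×1.3600×10^8/(82.5×162.1) = 61020 mm².
h = 247.0 mm.

h = 247 mm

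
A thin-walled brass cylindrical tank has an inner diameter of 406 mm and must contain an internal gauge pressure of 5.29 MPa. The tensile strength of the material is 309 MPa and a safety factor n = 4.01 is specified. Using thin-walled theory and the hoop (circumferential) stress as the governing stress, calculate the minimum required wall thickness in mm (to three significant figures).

t = 13.9 mm

σ_allow = 309/4.01 = 77.06 MPa.
Hoop stress σ_h = pD/(2t), so t = pD/(2σ_allow) = 5.29×406/(2×77.06) = 13.94 mm.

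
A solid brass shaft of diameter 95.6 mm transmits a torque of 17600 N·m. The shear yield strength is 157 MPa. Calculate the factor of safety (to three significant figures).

n = 1.53

τ = 16T/(πd³) = 16×1.7600×10^7/(π×95.6³) = 102.6 MPa.
n = τ_limit/τ = 157/102.6 = 1.530.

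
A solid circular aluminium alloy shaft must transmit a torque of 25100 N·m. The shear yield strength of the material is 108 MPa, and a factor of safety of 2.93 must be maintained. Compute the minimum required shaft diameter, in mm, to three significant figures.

Allowable shear stress τ_allow = 108/2.93 = 36.86 MPa.
For a solid shaft τ = 16T/(πd³), so d³ = 16T/(π τ_allow) = 16×2.5100×10^7/(π×36.86) = 3.468×10^6 mm³.
d = (3.468×10^6)^(1/3) = 151.4 mm.

d = 151 mm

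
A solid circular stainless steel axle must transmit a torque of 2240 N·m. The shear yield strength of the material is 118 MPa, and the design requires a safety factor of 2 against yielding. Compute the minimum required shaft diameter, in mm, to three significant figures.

Allowable shear stress τ_allow = 118/2 = 59.00 MPa.
For a solid shaft τ = 16T/(πd³), so d³ = 16T/(π τ_allow) = 16×2240000/(π×59.00) = 193400 mm³.
d = (193400)^(1/3) = 57.83 mm.

d = 57.8 mm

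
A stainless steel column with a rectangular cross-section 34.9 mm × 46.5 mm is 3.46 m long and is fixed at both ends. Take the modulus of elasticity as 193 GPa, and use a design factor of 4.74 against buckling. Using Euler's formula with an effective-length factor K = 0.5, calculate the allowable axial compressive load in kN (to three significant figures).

P_allow = 22.1 kN

Buckling occurs about the weak axis: I_min = h·b³/12 = 46.5×34.9³/12 = 164700 mm⁴ (b = 34.9 mm is the smaller dimension).
Effective length L_e = KL = 0.5×3.46 m = 1730 mm.
Euler critical load P_cr = π²EI/L_e² = π²×193000×164700/1730² = 104800 N.
P_allow = P_cr/n = 104800/4.74 = 22120 N.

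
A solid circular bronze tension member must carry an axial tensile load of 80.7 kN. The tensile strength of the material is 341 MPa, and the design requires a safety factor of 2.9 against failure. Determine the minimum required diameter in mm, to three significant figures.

d = 29.6 mm

Allowable stress σ_allow = 341/2.9 = 117.6 MPa.
Required area A = F/σ_allow = 80700/117.6 = 686.3 mm².
A = πd²/4 → d = √(4A/π) = 29.56 mm.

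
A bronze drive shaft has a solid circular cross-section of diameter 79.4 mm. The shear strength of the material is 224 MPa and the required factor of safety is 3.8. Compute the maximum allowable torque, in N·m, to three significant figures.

T_allow = 5790 N·m

τ_allow = 224/3.8 = 58.95 MPa.
For a solid shaft T_allow = τ_allow·πd³/16; πd³/16 = π×79.4³/16 = 98290 mm³.
T_allow = 58.95×98290 = 5.794×10^6 N·mm = 5794 N·m.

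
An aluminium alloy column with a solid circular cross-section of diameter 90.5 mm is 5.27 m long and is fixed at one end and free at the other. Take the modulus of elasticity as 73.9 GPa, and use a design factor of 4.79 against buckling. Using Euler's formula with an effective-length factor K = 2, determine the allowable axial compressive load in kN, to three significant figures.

P_allow = 4.51 kN

I = πd⁴/64 = π×90.5⁴/64 = 3.293×10^6 mm⁴.
Effective length L_e = KL = 2×5.27 m = 10540 mm.
Euler critical load P_cr = π²EI/L_e² = π²×73900×3.293×10^6/10540² = 21620 N.
P_allow = P_cr/n = 21620/4.79 = 4513 N.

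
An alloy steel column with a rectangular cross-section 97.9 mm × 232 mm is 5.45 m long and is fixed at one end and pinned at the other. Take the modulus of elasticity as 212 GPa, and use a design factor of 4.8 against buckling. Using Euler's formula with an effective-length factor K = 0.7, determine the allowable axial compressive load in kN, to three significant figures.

P_allow = 543 kN

Buckling occurs about the weak axis: I_min = h·b³/12 = 232×97.9³/12 = 1.814×10^7 mm⁴ (b = 97.9 mm is the smaller dimension).
Effective length L_e = KL = 0.7×5.45 m = 3815 mm.
Euler critical load P_cr = π²EI/L_e² = π²×212000×1.814×10^7/3815² = 2.608×10^6 N.
P_allow = P_cr/n = 2.608×10^6/4.8 = 543300 N.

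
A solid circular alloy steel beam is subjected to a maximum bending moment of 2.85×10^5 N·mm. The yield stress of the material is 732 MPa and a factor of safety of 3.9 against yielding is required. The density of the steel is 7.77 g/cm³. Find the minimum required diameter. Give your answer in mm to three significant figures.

σ_allow = 732/3.9 = 187.7 MPa.
For a solid circular section σ = 32M/(πd³), so d³ = 32M/(π σ_allow) = 32×285000/(π×187.7) = 15470 mm³.
d = 24.92 mm.

d = 24.9 mm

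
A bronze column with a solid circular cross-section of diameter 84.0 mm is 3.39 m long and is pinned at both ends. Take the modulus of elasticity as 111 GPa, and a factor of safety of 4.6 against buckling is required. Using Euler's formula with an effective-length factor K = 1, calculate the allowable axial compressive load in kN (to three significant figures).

I = πd⁴/64 = π×84.0⁴/64 = 2.444×10^6 mm⁴.
Effective length L_e = KL = 1×3.39 m = 3390 mm.
Euler critical load P_cr = π²EI/L_e² = π²×111000×2.444×10^6/3390² = 233000 N.
P_allow = P_cr/n = 233000/4.6 = 50650 N.

P_allow = 50.6 kN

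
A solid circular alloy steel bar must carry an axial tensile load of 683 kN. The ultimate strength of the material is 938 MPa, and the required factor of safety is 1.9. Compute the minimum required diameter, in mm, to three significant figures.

Allowable stress σ_allow = 938/1.9 = 493.7 MPa.
Required area A = F/σ_allow = 683000/493.7 = 1383 mm².
A = πd²/4 → d = √(4A/π) = 41.97 mm.

d = 42.0 mm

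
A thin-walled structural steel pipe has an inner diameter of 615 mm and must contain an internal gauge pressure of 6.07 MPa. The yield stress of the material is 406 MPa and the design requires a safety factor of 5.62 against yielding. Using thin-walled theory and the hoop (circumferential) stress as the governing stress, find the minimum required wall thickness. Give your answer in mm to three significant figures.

t = 25.8 mm

σ_allow = 406/5.62 = 72.24 MPa.
Hoop stress σ_h = pD/(2t), so t = pD/(2σ_allow) = 6.07×615/(2×72.24) = 25.84 mm.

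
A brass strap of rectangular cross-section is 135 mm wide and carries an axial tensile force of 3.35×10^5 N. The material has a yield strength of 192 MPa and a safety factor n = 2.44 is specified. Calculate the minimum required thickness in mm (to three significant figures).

σ_allow = 192/2.44 = 78.69 MPa.
Required area A = F/σ_allow = 335000/78.69 = 4257 mm².
t = A/w = 4257/135 = 31.54 mm.

t = 31.5 mm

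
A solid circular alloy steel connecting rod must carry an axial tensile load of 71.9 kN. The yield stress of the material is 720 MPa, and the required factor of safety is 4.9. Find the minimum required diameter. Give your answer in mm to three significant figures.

Allowable stress σ_allow = 720/4.9 = 146.9 MPa.
Required area A = F/σ_allow = 71900/146.9 = 489.3 mm².
A = πd²/4 → d = √(4A/π) = 24.96 mm.

d = 25.0 mm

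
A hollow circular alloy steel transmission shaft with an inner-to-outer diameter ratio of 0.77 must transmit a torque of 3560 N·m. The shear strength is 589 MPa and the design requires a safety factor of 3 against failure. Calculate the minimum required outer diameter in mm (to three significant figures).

τ_allow = 589/3 = 196.3 MPa.
For a hollow shaft τ = 16T/[πd_o³(1−k⁴)] with k = 0.77, so 1−k⁴ = 0.6485.
d_o³ = 16T/[π τ_allow (1−k⁴)] = 16×3560000/(π×196.3×0.6485) = 142400 mm³.
d_o = 52.22 mm.

d_o = 52.2 mm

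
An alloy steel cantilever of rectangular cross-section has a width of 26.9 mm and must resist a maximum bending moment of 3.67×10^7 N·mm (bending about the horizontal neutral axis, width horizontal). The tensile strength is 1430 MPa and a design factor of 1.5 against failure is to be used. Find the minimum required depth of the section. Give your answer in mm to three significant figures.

σ_allow = 1430/1.5 = 953.3 MPa.
For a rectangular section σ = 6M/(bh²), so h² = 6M/(b σ_allow) = 6×3.6700×10^7/(26.9×953.3) = 8587 mm².
h = 92.66 mm.

h = 92.7 mm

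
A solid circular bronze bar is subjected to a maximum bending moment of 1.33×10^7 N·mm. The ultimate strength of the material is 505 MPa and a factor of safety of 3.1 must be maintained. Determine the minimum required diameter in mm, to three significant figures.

σ_allow = 505/3.1 = 162.9 MPa.
For a solid circular section σ = 32M/(πd³), so d³ = 32M/(π σ_allow) = 32×1.3300×10^7/(π×162.9) = 831600 mm³.
d = 94.04 mm.

d = 94.0 mm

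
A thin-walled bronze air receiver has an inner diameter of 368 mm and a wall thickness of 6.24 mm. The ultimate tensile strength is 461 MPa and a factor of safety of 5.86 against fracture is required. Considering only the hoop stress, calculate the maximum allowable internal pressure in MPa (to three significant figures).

p_allow = 2.67 MPa

σ_allow = 461/5.86 = 78.67 MPa.
σ_h = pD/(2t) → p_allow = 2σ_allow t/D = 2×78.67×6.24/368 = 2.668 MPa.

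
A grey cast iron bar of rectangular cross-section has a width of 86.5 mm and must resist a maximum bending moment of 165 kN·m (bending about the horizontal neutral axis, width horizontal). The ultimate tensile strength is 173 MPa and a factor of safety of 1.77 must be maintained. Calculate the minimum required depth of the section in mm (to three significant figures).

σ_allow = 173/1.77 = 97.74 MPa.
For a rectangular section σ = 6M/(bh²), so h² = 6M/(b σ_allow) = 6×1.6500×10^8/(86.5×97.74) = 117100 mm².
h = 342.2 mm.

h = 342 mm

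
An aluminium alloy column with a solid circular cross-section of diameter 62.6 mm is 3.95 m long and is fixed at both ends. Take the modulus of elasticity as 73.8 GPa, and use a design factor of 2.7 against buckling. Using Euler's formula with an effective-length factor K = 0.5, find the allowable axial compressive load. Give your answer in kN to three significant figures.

I = πd⁴/64 = π×62.6⁴/64 = 753800 mm⁴.
Effective length L_e = KL = 0.5×3.95 m = 1975 mm.
Euler critical load P_cr = π²EI/L_e² = π²×73800×753800/1975² = 140800 N.
P_allow = P_cr/n = 140800/2.7 = 52130 N.

P_allow = 52.1 kN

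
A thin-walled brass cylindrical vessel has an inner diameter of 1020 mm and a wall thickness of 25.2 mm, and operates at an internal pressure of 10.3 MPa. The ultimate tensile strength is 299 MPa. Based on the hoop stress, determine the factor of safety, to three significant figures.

n = 1.43

σ_h = pD/(2t) = 10.3×1020/(2×25.2) = 208.5 MPa.
n = 299/208.5 = 1.434.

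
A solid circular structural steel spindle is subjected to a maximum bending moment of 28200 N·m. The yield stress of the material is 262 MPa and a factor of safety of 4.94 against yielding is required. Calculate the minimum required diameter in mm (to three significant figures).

d = 176 mm

σ_allow = 262/4.94 = 53.04 MPa.
For a solid circular section σ = 32M/(πd³), so d³ = 32M/(π σ_allow) = 32×2.8200×10^7/(π×53.04) = 5.416×10^6 mm³.
d = 175.6 mm.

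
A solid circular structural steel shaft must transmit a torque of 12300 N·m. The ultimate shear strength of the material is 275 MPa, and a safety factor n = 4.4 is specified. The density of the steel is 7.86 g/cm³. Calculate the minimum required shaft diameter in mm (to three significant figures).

d = 100 mm

Allowable shear stress τ_allow = 275/4.4 = 62.50 MPa.
For a solid shaft τ = 16T/(πd³), so d³ = 16T/(π τ_allow) = 16×1.2300×10^7/(π×62.50) = 1.002×10^6 mm³.
d = (1.002×10^6)^(1/3) = 100.1 mm.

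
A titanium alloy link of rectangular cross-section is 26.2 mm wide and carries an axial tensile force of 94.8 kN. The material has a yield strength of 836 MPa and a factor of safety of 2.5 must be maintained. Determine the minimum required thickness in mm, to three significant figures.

t = 10.8 mm

σ_allow = 836/2.5 = 334.4 MPa.
Required area A = F/σ_allow = 94800/334.4 = 283.5 mm².
t = A/w = 283.5/26.2 = 10.82 mm.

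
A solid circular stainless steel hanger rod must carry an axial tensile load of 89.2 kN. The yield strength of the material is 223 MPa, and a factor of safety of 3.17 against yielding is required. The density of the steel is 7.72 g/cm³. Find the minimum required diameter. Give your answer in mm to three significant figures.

d = 40.2 mm

Allowable stress σ_allow = 223/3.17 = 70.35 MPa.
Required area A = F/σ_allow = 89200/70.35 = 1268 mm².
A = πd²/4 → d = √(4A/π) = 40.18 mm.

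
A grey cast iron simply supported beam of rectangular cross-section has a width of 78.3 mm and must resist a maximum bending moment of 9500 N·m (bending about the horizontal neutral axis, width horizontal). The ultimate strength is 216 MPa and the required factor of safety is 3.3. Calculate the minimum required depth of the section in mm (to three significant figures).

σ_allow = 216/3.3 = 65.45 MPa.
For a rectangular section σ = 6M/(bh²), so h² = 6M/(b σ_allow) = 6×9500000/(78.3×65.45) = 11120 mm².
h = 105.5 mm.

h = 105 mm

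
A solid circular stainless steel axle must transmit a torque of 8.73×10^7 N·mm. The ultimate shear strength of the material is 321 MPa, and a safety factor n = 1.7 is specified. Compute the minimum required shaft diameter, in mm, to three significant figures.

Allowable shear stress τ_allow = 321/1.7 = 188.8 MPa.
For a solid shaft τ = 16T/(πd³), so d³ = 16T/(π τ_allow) = 16×8.7300×10^7/(π×188.8) = 2.355×10^6 mm³.
d = (2.355×10^6)^(1/3) = 133.0 mm.

d = 133 mm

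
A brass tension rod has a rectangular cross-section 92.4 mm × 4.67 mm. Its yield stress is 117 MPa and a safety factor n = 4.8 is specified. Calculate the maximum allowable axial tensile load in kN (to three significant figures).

σ_allow = 117/4.8 = 24.38 MPa.
A = 92.4×4.67 = 431.5 mm².
F_allow = σ_allow × A = 24.38×431.5 = 10520 N.

F_allow = 10.5 kN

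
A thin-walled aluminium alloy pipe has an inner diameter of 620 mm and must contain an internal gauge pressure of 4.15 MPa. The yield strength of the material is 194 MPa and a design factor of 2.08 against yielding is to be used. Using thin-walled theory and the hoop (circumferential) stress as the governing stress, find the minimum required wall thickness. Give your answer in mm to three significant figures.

t = 13.8 mm

σ_allow = 194/2.08 = 93.27 MPa.
Hoop stress σ_h = pD/(2t), so t = pD/(2σ_allow) = 4.15×620/(2×93.27) = 13.79 mm.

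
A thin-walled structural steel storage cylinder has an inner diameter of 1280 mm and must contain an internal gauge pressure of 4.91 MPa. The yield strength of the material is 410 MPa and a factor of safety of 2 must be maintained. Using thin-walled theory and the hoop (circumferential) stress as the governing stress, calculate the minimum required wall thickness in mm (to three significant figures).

σ_allow = 410/2 = 205.0 MPa.
Hoop stress σ_h = pD/(2t), so t = pD/(2σ_allow) = 4.91×1280/(2×205.0) = 15.33 mm.

t = 15.3 mm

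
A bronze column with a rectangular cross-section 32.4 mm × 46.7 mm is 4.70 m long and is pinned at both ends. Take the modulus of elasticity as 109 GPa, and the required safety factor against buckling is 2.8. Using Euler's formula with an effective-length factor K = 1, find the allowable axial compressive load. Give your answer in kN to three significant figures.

P_allow = 2.30 kN

Buckling occurs about the weak axis: I_min = h·b³/12 = 46.7×32.4³/12 = 132400 mm⁴ (b = 32.4 mm is the smaller dimension).
Effective length L_e = KL = 1×4.70 m = 4700 mm.
Euler critical load P_cr = π²EI/L_e² = π²×109000×132400/4700² = 6446 N.
P_allow = P_cr/n = 6446/2.8 = 2302 N.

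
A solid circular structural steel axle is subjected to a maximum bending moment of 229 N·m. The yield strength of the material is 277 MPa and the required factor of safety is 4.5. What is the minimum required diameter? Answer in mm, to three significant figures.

σ_allow = 277/4.5 = 61.56 MPa.
For a solid circular section σ = 32M/(πd³), so d³ = 32M/(π σ_allow) = 32×229000/(π×61.56) = 37890 mm³.
d = 33.59 mm.

d = 33.6 mm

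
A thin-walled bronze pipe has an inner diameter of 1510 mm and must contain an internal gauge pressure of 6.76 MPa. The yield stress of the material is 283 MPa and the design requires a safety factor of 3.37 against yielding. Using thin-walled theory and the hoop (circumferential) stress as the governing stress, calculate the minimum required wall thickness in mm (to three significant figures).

σ_allow = 283/3.37 = 83.98 MPa.
Hoop stress σ_h = pD/(2t), so t = pD/(2σ_allow) = 6.76×1510/(2×83.98) = 60.78 mm.

t = 60.8 mm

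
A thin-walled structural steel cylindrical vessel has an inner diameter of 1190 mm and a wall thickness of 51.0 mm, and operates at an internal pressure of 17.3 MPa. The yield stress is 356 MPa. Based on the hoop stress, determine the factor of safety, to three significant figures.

σ_h = pD/(2t) = 17.3×1190/(2×51.0) = 201.8 MPa.
n = 356/201.8 = 1.764.

n = 1.76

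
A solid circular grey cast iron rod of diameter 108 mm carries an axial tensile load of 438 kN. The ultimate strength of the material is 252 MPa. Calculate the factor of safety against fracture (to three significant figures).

A = πd²/4 = 9161 mm².
σ = F/A = 438000/9161 = 47.81 MPa.
n = 252/47.81 = 5.271.

n = 5.27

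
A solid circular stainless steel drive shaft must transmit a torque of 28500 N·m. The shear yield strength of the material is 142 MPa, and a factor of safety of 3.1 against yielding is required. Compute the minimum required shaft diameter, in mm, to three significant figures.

d = 147 mm

Allowable shear stress τ_allow = 142/3.1 = 45.81 MPa.
For a solid shaft τ = 16T/(πd³), so d³ = 16T/(π τ_allow) = 16×2.8500×10^7/(π×45.81) = 3.169×10^6 mm³.
d = (3.169×10^6)^(1/3) = 146.9 mm.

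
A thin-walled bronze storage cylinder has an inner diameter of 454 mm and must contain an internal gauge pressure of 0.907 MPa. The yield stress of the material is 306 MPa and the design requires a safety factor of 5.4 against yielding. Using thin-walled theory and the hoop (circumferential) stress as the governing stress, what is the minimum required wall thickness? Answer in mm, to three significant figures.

σ_allow = 306/5.4 = 56.67 MPa.
Hoop stress σ_h = pD/(2t), so t = pD/(2σ_allow) = 0.907×454/(2×56.67) = 3.633 mm.

t = 3.63 mm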